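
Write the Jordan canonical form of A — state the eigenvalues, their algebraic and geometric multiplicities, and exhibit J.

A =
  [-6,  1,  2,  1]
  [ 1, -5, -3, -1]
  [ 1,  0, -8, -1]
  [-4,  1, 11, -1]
J_2(-5) ⊕ J_2(-5)

The characteristic polynomial is
  det(x·I − A) = x^4 + 20*x^3 + 150*x^2 + 500*x + 625 = (x + 5)^4

Eigenvalues and multiplicities (the geometric multiplicity of λ is n − rank(A − λI), which equals the number of Jordan blocks for λ):
  λ = -5: algebraic multiplicity = 4, geometric multiplicity = 2

Determining the block sizes for each eigenvalue:
  λ = -5: with am = 4 and gm = 2, the partition is not yet determined (e.g. several partitions of 4 into 2 parts exist). Let N = A − (-5)·I. Computing rank(N^1) = 2, rank(N^2) = 0; the number of blocks of size ≥ j is rank(N^{j−1}) − rank(N^j), giving [2, 2]. So we have 2 block(s) of size 2 → block sizes [2, 2]

Assembling the blocks gives a Jordan form
J =
  [-5,  1,  0,  0]
  [ 0, -5,  0,  0]
  [ 0,  0, -5,  1]
  [ 0,  0,  0, -5]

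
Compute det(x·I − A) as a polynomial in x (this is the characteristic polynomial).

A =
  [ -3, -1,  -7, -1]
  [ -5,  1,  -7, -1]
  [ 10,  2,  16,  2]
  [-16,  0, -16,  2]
x^4 - 16*x^3 + 88*x^2 - 192*x + 144

Expanding det(x·I − A) (e.g. by cofactor expansion or by noting that A is similar to its Jordan form J, which has the same characteristic polynomial as A) gives
  χ_A(x) = x^4 - 16*x^3 + 88*x^2 - 192*x + 144
which factors as (x - 6)^2*(x - 2)^2. The eigenvalues (with algebraic multiplicities) are λ = 2 with multiplicity 2, λ = 6 with multiplicity 2.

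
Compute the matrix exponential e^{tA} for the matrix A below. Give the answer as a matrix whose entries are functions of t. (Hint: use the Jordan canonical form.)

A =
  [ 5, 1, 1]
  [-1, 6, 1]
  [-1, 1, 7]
e^{tA} =
  [-t^2*exp(6*t)/2 - t*exp(6*t) + exp(6*t), t*exp(6*t), t^2*exp(6*t)/2 + t*exp(6*t)]
  [-t*exp(6*t), exp(6*t), t*exp(6*t)]
  [-t^2*exp(6*t)/2 - t*exp(6*t), t*exp(6*t), t^2*exp(6*t)/2 + t*exp(6*t) + exp(6*t)]

Strategy: write A = P · J · P⁻¹ where J is a Jordan canonical form, so e^{tA} = P · e^{tJ} · P⁻¹, and e^{tJ} can be computed block-by-block.

A has Jordan form
J =
  [6, 1, 0]
  [0, 6, 1]
  [0, 0, 6]
(up to reordering of blocks).

Per-block formulas:
  For a 3×3 Jordan block J_3(6): exp(t · J_3(6)) = e^(6t)·(I + t·N + (t^2/2)·N^2), where N is the 3×3 nilpotent shift.

After assembling e^{tJ} and conjugating by P, we get:

e^{tA} =
  [-t^2*exp(6*t)/2 - t*exp(6*t) + exp(6*t), t*exp(6*t), t^2*exp(6*t)/2 + t*exp(6*t)]
  [-t*exp(6*t), exp(6*t), t*exp(6*t)]
  [-t^2*exp(6*t)/2 - t*exp(6*t), t*exp(6*t), t^2*exp(6*t)/2 + t*exp(6*t) + exp(6*t)]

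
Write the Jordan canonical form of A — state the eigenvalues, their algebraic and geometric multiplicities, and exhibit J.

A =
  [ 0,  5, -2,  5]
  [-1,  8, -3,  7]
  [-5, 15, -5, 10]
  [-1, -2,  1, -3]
J_2(0) ⊕ J_2(0)

The characteristic polynomial is
  det(x·I − A) = x^4

Eigenvalues and multiplicities (the geometric multiplicity of λ is n − rank(A − λI), which equals the number of Jordan blocks for λ):
  λ = 0: algebraic multiplicity = 4, geometric multiplicity = 2

Determining the block sizes for each eigenvalue:
  λ = 0: with am = 4 and gm = 2, the partition is not yet determined (e.g. several partitions of 4 into 2 parts exist). Let N = A − (0)·I. Computing rank(N^1) = 2, rank(N^2) = 0; the number of blocks of size ≥ j is rank(N^{j−1}) − rank(N^j), giving [2, 2]. So we have 2 block(s) of size 2 → block sizes [2, 2]

Assembling the blocks gives a Jordan form
J =
  [0, 1, 0, 0]
  [0, 0, 0, 0]
  [0, 0, 0, 1]
  [0, 0, 0, 0]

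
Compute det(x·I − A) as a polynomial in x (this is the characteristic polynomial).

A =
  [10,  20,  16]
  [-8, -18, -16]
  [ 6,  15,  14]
x^3 - 6*x^2 + 12*x - 8

Expanding det(x·I − A) (e.g. by cofactor expansion or by noting that A is similar to its Jordan form J, which has the same characteristic polynomial as A) gives
  χ_A(x) = x^3 - 6*x^2 + 12*x - 8
which factors as (x - 2)^3. The eigenvalues (with algebraic multiplicities) are λ = 2 with multiplicity 3.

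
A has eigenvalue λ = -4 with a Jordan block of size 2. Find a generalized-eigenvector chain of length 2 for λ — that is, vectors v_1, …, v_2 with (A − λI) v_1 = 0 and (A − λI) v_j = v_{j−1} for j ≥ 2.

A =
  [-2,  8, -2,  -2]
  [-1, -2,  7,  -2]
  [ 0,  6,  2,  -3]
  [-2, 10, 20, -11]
A Jordan chain for λ = -4 of length 2:
v_1 = (2, -1, 0, -2)ᵀ
v_2 = (1, 0, 0, 0)ᵀ

Let N = A − (-4)·I. We want v_2 with N^2 v_2 = 0 but N^1 v_2 ≠ 0; then v_{j-1} := N · v_j for j = 2, …, 2.

Pick v_2 = (1, 0, 0, 0)ᵀ.
Then v_1 = N · v_2 = (2, -1, 0, -2)ᵀ.

Sanity check: (A − (-4)·I) v_1 = (0, 0, 0, 0)ᵀ = 0. ✓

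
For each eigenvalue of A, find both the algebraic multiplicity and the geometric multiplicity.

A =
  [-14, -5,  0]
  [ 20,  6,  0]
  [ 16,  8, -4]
λ = -4: alg = 3, geom = 2

Step 1 — factor the characteristic polynomial to read off the algebraic multiplicities:
  χ_A(x) = (x + 4)^3

Step 2 — compute geometric multiplicities via the rank-nullity identity g(λ) = n − rank(A − λI):
  rank(A − (-4)·I) = 1, so dim ker(A − (-4)·I) = n − 1 = 2

Summary:
  λ = -4: algebraic multiplicity = 3, geometric multiplicity = 2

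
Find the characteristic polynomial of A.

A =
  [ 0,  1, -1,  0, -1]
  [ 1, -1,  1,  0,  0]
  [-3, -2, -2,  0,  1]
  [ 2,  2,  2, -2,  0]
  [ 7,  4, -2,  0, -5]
x^5 + 10*x^4 + 40*x^3 + 80*x^2 + 80*x + 32

Expanding det(x·I − A) (e.g. by cofactor expansion or by noting that A is similar to its Jordan form J, which has the same characteristic polynomial as A) gives
  χ_A(x) = x^5 + 10*x^4 + 40*x^3 + 80*x^2 + 80*x + 32
which factors as (x + 2)^5. The eigenvalues (with algebraic multiplicities) are λ = -2 with multiplicity 5.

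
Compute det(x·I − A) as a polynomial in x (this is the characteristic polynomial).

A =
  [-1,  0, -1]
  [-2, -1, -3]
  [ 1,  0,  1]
x^3 + x^2

Expanding det(x·I − A) (e.g. by cofactor expansion or by noting that A is similar to its Jordan form J, which has the same characteristic polynomial as A) gives
  χ_A(x) = x^3 + x^2
which factors as x^2*(x + 1). The eigenvalues (with algebraic multiplicities) are λ = -1 with multiplicity 1, λ = 0 with multiplicity 2.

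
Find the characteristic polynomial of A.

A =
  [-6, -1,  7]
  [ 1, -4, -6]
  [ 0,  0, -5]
x^3 + 15*x^2 + 75*x + 125

Expanding det(x·I − A) (e.g. by cofactor expansion or by noting that A is similar to its Jordan form J, which has the same characteristic polynomial as A) gives
  χ_A(x) = x^3 + 15*x^2 + 75*x + 125
which factors as (x + 5)^3. The eigenvalues (with algebraic multiplicities) are λ = -5 with multiplicity 3.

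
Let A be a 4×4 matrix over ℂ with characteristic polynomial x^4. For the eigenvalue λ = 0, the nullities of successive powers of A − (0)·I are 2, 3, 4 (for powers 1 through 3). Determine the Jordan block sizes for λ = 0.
Block sizes for λ = 0: [3, 1]

From the dimensions of kernels of powers, the number of Jordan blocks of size at least j is d_j − d_{j−1} where d_j = dim ker(N^j) (with d_0 = 0). Computing the differences gives [2, 1, 1].
The number of blocks of size exactly k is (#blocks of size ≥ k) − (#blocks of size ≥ k + 1), so the partition is: 1 block(s) of size 1, 1 block(s) of size 3.
In nonincreasing order the block sizes are [3, 1].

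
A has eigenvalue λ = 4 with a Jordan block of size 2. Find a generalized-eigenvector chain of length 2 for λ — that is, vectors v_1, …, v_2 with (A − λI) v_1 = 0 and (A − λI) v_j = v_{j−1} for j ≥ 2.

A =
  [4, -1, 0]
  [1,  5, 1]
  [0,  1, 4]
A Jordan chain for λ = 4 of length 2:
v_1 = (1, 0, -1)ᵀ
v_2 = (1, -1, 0)ᵀ

Let N = A − (4)·I. We want v_2 with N^2 v_2 = 0 but N^1 v_2 ≠ 0; then v_{j-1} := N · v_j for j = 2, …, 2.

Pick v_2 = (1, -1, 0)ᵀ.
Then v_1 = N · v_2 = (1, 0, -1)ᵀ.

Sanity check: (A − (4)·I) v_1 = (0, 0, 0)ᵀ = 0. ✓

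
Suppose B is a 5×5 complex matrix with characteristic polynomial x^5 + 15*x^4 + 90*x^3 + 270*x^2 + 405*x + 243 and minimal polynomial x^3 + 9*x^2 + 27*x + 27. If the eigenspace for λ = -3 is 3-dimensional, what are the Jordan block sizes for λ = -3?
Block sizes for λ = -3: [3, 1, 1]

Step 1 — from the characteristic polynomial, algebraic multiplicity of λ = -3 is 5. From dim ker(B − (-3)·I) = 3, there are exactly 3 Jordan blocks for λ = -3.
Step 2 — from the minimal polynomial, the factor (x + 3)^3 tells us the largest block for λ = -3 has size 3.
Step 3 — with total size 5, 3 blocks, and largest block 3, the block sizes (in nonincreasing order) are [3, 1, 1].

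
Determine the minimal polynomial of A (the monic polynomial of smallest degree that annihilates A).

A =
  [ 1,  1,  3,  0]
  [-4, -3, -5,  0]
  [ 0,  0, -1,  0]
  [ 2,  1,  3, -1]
x^3 + 3*x^2 + 3*x + 1

The characteristic polynomial is χ_A(x) = (x + 1)^4, so the eigenvalues are known. The minimal polynomial is
  m_A(x) = Π_λ (x − λ)^{k_λ}
where k_λ is the size of the *largest* Jordan block for λ (equivalently, the smallest k with (A − λI)^k v = 0 for every generalised eigenvector v of λ).

  λ = -1: largest Jordan block has size 3, contributing (x + 1)^3

So m_A(x) = (x + 1)^3 = x^3 + 3*x^2 + 3*x + 1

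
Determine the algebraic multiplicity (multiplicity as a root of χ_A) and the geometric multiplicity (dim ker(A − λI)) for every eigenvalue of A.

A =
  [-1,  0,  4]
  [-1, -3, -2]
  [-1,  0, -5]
λ = -3: alg = 3, geom = 2

Step 1 — factor the characteristic polynomial to read off the algebraic multiplicities:
  χ_A(x) = (x + 3)^3

Step 2 — compute geometric multiplicities via the rank-nullity identity g(λ) = n − rank(A − λI):
  rank(A − (-3)·I) = 1, so dim ker(A − (-3)·I) = n − 1 = 2

Summary:
  λ = -3: algebraic multiplicity = 3, geometric multiplicity = 2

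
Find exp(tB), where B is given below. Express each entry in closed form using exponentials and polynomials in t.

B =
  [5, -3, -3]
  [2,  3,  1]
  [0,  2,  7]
e^{tB} =
  [-3*t^2*exp(5*t) + exp(5*t), -3*t*exp(5*t), -9*t^2*exp(5*t)/2 - 3*t*exp(5*t)]
  [-2*t^2*exp(5*t) + 2*t*exp(5*t), -2*t*exp(5*t) + exp(5*t), -3*t^2*exp(5*t) + t*exp(5*t)]
  [2*t^2*exp(5*t), 2*t*exp(5*t), 3*t^2*exp(5*t) + 2*t*exp(5*t) + exp(5*t)]

Strategy: write B = P · J · P⁻¹ where J is a Jordan canonical form, so e^{tB} = P · e^{tJ} · P⁻¹, and e^{tJ} can be computed block-by-block.

B has Jordan form
J =
  [5, 1, 0]
  [0, 5, 1]
  [0, 0, 5]
(up to reordering of blocks).

Per-block formulas:
  For a 3×3 Jordan block J_3(5): exp(t · J_3(5)) = e^(5t)·(I + t·N + (t^2/2)·N^2), where N is the 3×3 nilpotent shift.

After assembling e^{tJ} and conjugating by P, we get:

e^{tB} =
  [-3*t^2*exp(5*t) + exp(5*t), -3*t*exp(5*t), -9*t^2*exp(5*t)/2 - 3*t*exp(5*t)]
  [-2*t^2*exp(5*t) + 2*t*exp(5*t), -2*t*exp(5*t) + exp(5*t), -3*t^2*exp(5*t) + t*exp(5*t)]
  [2*t^2*exp(5*t), 2*t*exp(5*t), 3*t^2*exp(5*t) + 2*t*exp(5*t) + exp(5*t)]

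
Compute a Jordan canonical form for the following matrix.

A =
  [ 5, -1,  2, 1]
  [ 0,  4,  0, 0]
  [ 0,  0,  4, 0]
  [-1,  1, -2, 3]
J_2(4) ⊕ J_1(4) ⊕ J_1(4)

The characteristic polynomial is
  det(x·I − A) = x^4 - 16*x^3 + 96*x^2 - 256*x + 256 = (x - 4)^4

Eigenvalues and multiplicities (the geometric multiplicity of λ is n − rank(A − λI), which equals the number of Jordan blocks for λ):
  λ = 4: algebraic multiplicity = 4, geometric multiplicity = 3

Determining the block sizes for each eigenvalue:
  λ = 4: 3 blocks summing to 4 forces exactly one block of size 2 and the rest size 1 → block sizes [2, 1, 1]

Assembling the blocks gives a Jordan form
J =
  [4, 1, 0, 0]
  [0, 4, 0, 0]
  [0, 0, 4, 0]
  [0, 0, 0, 4]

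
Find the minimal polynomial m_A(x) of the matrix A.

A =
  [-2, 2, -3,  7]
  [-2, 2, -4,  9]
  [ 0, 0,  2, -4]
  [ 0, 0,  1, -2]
x^3

The characteristic polynomial is χ_A(x) = x^4, so the eigenvalues are known. The minimal polynomial is
  m_A(x) = Π_λ (x − λ)^{k_λ}
where k_λ is the size of the *largest* Jordan block for λ (equivalently, the smallest k with (A − λI)^k v = 0 for every generalised eigenvector v of λ).

  λ = 0: largest Jordan block has size 3, contributing (x − 0)^3

So m_A(x) = x^3 = x^3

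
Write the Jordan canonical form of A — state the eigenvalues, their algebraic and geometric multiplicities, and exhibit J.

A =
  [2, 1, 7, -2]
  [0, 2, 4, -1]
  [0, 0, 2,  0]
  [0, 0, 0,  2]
J_3(2) ⊕ J_1(2)

The characteristic polynomial is
  det(x·I − A) = x^4 - 8*x^3 + 24*x^2 - 32*x + 16 = (x - 2)^4

Eigenvalues and multiplicities (the geometric multiplicity of λ is n − rank(A − λI), which equals the number of Jordan blocks for λ):
  λ = 2: algebraic multiplicity = 4, geometric multiplicity = 2

Determining the block sizes for each eigenvalue:
  λ = 2: with am = 4 and gm = 2, the partition is not yet determined (e.g. several partitions of 4 into 2 parts exist). Let N = A − (2)·I. Computing rank(N^1) = 2, rank(N^2) = 1, rank(N^3) = 0; the number of blocks of size ≥ j is rank(N^{j−1}) − rank(N^j), giving [2, 1, 1]. So we have 1 block(s) of size 3, 1 block(s) of size 1 → block sizes [3, 1]

Assembling the blocks gives a Jordan form
J =
  [2, 1, 0, 0]
  [0, 2, 1, 0]
  [0, 0, 2, 0]
  [0, 0, 0, 2]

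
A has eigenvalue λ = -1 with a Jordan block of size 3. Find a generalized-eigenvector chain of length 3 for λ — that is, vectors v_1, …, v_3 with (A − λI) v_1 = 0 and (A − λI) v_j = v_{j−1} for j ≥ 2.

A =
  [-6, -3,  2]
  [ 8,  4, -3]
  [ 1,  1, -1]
A Jordan chain for λ = -1 of length 3:
v_1 = (3, -3, 3)ᵀ
v_2 = (-5, 8, 1)ᵀ
v_3 = (1, 0, 0)ᵀ

Let N = A − (-1)·I. We want v_3 with N^3 v_3 = 0 but N^2 v_3 ≠ 0; then v_{j-1} := N · v_j for j = 3, …, 2.

Pick v_3 = (1, 0, 0)ᵀ.
Then v_2 = N · v_3 = (-5, 8, 1)ᵀ.
Then v_1 = N · v_2 = (3, -3, 3)ᵀ.

Sanity check: (A − (-1)·I) v_1 = (0, 0, 0)ᵀ = 0. ✓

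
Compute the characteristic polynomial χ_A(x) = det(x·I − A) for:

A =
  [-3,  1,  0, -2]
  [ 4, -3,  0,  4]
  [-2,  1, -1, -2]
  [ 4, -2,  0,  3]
x^4 + 4*x^3 + 6*x^2 + 4*x + 1

Expanding det(x·I − A) (e.g. by cofactor expansion or by noting that A is similar to its Jordan form J, which has the same characteristic polynomial as A) gives
  χ_A(x) = x^4 + 4*x^3 + 6*x^2 + 4*x + 1
which factors as (x + 1)^4. The eigenvalues (with algebraic multiplicities) are λ = -1 with multiplicity 4.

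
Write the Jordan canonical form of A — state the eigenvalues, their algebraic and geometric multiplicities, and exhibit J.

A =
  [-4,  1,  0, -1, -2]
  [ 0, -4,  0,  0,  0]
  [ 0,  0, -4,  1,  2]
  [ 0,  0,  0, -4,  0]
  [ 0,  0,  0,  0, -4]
J_2(-4) ⊕ J_2(-4) ⊕ J_1(-4)

The characteristic polynomial is
  det(x·I − A) = x^5 + 20*x^4 + 160*x^3 + 640*x^2 + 1280*x + 1024 = (x + 4)^5

Eigenvalues and multiplicities (the geometric multiplicity of λ is n − rank(A − λI), which equals the number of Jordan blocks for λ):
  λ = -4: algebraic multiplicity = 5, geometric multiplicity = 3

Determining the block sizes for each eigenvalue:
  λ = -4: with am = 5 and gm = 3, the partition is not yet determined (e.g. several partitions of 5 into 3 parts exist). Let N = A − (-4)·I. Computing rank(N^1) = 2, rank(N^2) = 0; the number of blocks of size ≥ j is rank(N^{j−1}) − rank(N^j), giving [3, 2]. So we have 2 block(s) of size 2, 1 block(s) of size 1 → block sizes [2, 2, 1]

Assembling the blocks gives a Jordan form
J =
  [-4,  1,  0,  0,  0]
  [ 0, -4,  0,  0,  0]
  [ 0,  0, -4,  1,  0]
  [ 0,  0,  0, -4,  0]
  [ 0,  0,  0,  0, -4]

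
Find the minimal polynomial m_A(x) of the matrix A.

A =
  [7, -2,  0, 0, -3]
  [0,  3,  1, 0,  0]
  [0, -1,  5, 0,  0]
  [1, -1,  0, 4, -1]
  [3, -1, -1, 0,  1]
x^3 - 12*x^2 + 48*x - 64

The characteristic polynomial is χ_A(x) = (x - 4)^5, so the eigenvalues are known. The minimal polynomial is
  m_A(x) = Π_λ (x − λ)^{k_λ}
where k_λ is the size of the *largest* Jordan block for λ (equivalently, the smallest k with (A − λI)^k v = 0 for every generalised eigenvector v of λ).

  λ = 4: largest Jordan block has size 3, contributing (x − 4)^3

So m_A(x) = (x - 4)^3 = x^3 - 12*x^2 + 48*x - 64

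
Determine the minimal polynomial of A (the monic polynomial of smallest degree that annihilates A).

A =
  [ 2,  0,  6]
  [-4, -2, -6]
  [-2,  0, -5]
x^2 + 3*x + 2

The characteristic polynomial is χ_A(x) = (x + 1)*(x + 2)^2, so the eigenvalues are known. The minimal polynomial is
  m_A(x) = Π_λ (x − λ)^{k_λ}
where k_λ is the size of the *largest* Jordan block for λ (equivalently, the smallest k with (A − λI)^k v = 0 for every generalised eigenvector v of λ).

  λ = -2: largest Jordan block has size 1, contributing (x + 2)
  λ = -1: largest Jordan block has size 1, contributing (x + 1)

So m_A(x) = (x + 1)*(x + 2) = x^2 + 3*x + 2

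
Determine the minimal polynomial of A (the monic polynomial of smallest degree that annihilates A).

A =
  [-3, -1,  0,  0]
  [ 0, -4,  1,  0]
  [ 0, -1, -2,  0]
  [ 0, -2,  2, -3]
x^3 + 9*x^2 + 27*x + 27

The characteristic polynomial is χ_A(x) = (x + 3)^4, so the eigenvalues are known. The minimal polynomial is
  m_A(x) = Π_λ (x − λ)^{k_λ}
where k_λ is the size of the *largest* Jordan block for λ (equivalently, the smallest k with (A − λI)^k v = 0 for every generalised eigenvector v of λ).

  λ = -3: largest Jordan block has size 3, contributing (x + 3)^3

So m_A(x) = (x + 3)^3 = x^3 + 9*x^2 + 27*x + 27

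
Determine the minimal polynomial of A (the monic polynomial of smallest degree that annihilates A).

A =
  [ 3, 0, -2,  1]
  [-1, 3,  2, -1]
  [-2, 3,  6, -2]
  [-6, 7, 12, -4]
x^3 - 6*x^2 + 12*x - 8

The characteristic polynomial is χ_A(x) = (x - 2)^4, so the eigenvalues are known. The minimal polynomial is
  m_A(x) = Π_λ (x − λ)^{k_λ}
where k_λ is the size of the *largest* Jordan block for λ (equivalently, the smallest k with (A − λI)^k v = 0 for every generalised eigenvector v of λ).

  λ = 2: largest Jordan block has size 3, contributing (x − 2)^3

So m_A(x) = (x - 2)^3 = x^3 - 6*x^2 + 12*x - 8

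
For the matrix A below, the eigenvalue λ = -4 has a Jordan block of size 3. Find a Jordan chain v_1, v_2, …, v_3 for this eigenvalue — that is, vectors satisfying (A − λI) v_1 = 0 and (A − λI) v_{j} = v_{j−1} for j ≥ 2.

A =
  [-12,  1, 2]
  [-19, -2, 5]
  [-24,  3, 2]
A Jordan chain for λ = -4 of length 3:
v_1 = (-3, -6, -9)ᵀ
v_2 = (-8, -19, -24)ᵀ
v_3 = (1, 0, 0)ᵀ

Let N = A − (-4)·I. We want v_3 with N^3 v_3 = 0 but N^2 v_3 ≠ 0; then v_{j-1} := N · v_j for j = 3, …, 2.

Pick v_3 = (1, 0, 0)ᵀ.
Then v_2 = N · v_3 = (-8, -19, -24)ᵀ.
Then v_1 = N · v_2 = (-3, -6, -9)ᵀ.

Sanity check: (A − (-4)·I) v_1 = (0, 0, 0)ᵀ = 0. ✓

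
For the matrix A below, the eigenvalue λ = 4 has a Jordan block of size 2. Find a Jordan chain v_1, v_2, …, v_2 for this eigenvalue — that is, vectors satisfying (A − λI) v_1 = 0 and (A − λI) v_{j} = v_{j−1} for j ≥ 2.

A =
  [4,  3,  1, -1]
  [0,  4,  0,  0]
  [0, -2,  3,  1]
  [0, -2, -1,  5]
A Jordan chain for λ = 4 of length 2:
v_1 = (3, 0, -2, -2)ᵀ
v_2 = (0, 1, 0, 0)ᵀ

Let N = A − (4)·I. We want v_2 with N^2 v_2 = 0 but N^1 v_2 ≠ 0; then v_{j-1} := N · v_j for j = 2, …, 2.

Pick v_2 = (0, 1, 0, 0)ᵀ.
Then v_1 = N · v_2 = (3, 0, -2, -2)ᵀ.

Sanity check: (A − (4)·I) v_1 = (0, 0, 0, 0)ᵀ = 0. ✓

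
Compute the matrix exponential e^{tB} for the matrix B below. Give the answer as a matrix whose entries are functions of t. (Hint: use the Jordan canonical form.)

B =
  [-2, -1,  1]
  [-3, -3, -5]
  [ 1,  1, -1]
e^{tB} =
  [2*t^2*exp(-2*t) + exp(-2*t), t^2*exp(-2*t) - t*exp(-2*t), 3*t^2*exp(-2*t) + t*exp(-2*t)]
  [-t^2*exp(-2*t) - 3*t*exp(-2*t), -t^2*exp(-2*t)/2 - t*exp(-2*t) + exp(-2*t), -3*t^2*exp(-2*t)/2 - 5*t*exp(-2*t)]
  [-t^2*exp(-2*t) + t*exp(-2*t), -t^2*exp(-2*t)/2 + t*exp(-2*t), -3*t^2*exp(-2*t)/2 + t*exp(-2*t) + exp(-2*t)]

Strategy: write B = P · J · P⁻¹ where J is a Jordan canonical form, so e^{tB} = P · e^{tJ} · P⁻¹, and e^{tJ} can be computed block-by-block.

B has Jordan form
J =
  [-2,  1,  0]
  [ 0, -2,  1]
  [ 0,  0, -2]
(up to reordering of blocks).

Per-block formulas:
  For a 3×3 Jordan block J_3(-2): exp(t · J_3(-2)) = e^(-2t)·(I + t·N + (t^2/2)·N^2), where N is the 3×3 nilpotent shift.

After assembling e^{tJ} and conjugating by P, we get:

e^{tB} =
  [2*t^2*exp(-2*t) + exp(-2*t), t^2*exp(-2*t) - t*exp(-2*t), 3*t^2*exp(-2*t) + t*exp(-2*t)]
  [-t^2*exp(-2*t) - 3*t*exp(-2*t), -t^2*exp(-2*t)/2 - t*exp(-2*t) + exp(-2*t), -3*t^2*exp(-2*t)/2 - 5*t*exp(-2*t)]
  [-t^2*exp(-2*t) + t*exp(-2*t), -t^2*exp(-2*t)/2 + t*exp(-2*t), -3*t^2*exp(-2*t)/2 + t*exp(-2*t) + exp(-2*t)]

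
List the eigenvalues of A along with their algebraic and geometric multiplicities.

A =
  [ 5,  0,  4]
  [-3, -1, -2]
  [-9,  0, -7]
λ = -1: alg = 3, geom = 2

Step 1 — factor the characteristic polynomial to read off the algebraic multiplicities:
  χ_A(x) = (x + 1)^3

Step 2 — compute geometric multiplicities via the rank-nullity identity g(λ) = n − rank(A − λI):
  rank(A − (-1)·I) = 1, so dim ker(A − (-1)·I) = n − 1 = 2

Summary:
  λ = -1: algebraic multiplicity = 3, geometric multiplicity = 2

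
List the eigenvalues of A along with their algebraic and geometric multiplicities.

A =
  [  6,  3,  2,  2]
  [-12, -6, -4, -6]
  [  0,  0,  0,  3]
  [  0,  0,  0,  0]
λ = 0: alg = 4, geom = 2

Step 1 — factor the characteristic polynomial to read off the algebraic multiplicities:
  χ_A(x) = x^4

Step 2 — compute geometric multiplicities via the rank-nullity identity g(λ) = n − rank(A − λI):
  rank(A − (0)·I) = 2, so dim ker(A − (0)·I) = n − 2 = 2

Summary:
  λ = 0: algebraic multiplicity = 4, geometric multiplicity = 2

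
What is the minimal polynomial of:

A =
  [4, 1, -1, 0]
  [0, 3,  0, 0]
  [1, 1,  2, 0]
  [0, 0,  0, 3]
x^2 - 6*x + 9

The characteristic polynomial is χ_A(x) = (x - 3)^4, so the eigenvalues are known. The minimal polynomial is
  m_A(x) = Π_λ (x − λ)^{k_λ}
where k_λ is the size of the *largest* Jordan block for λ (equivalently, the smallest k with (A − λI)^k v = 0 for every generalised eigenvector v of λ).

  λ = 3: largest Jordan block has size 2, contributing (x − 3)^2

So m_A(x) = (x - 3)^2 = x^2 - 6*x + 9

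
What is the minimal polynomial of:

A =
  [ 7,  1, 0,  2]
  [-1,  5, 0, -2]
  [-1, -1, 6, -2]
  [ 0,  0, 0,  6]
x^2 - 12*x + 36

The characteristic polynomial is χ_A(x) = (x - 6)^4, so the eigenvalues are known. The minimal polynomial is
  m_A(x) = Π_λ (x − λ)^{k_λ}
where k_λ is the size of the *largest* Jordan block for λ (equivalently, the smallest k with (A − λI)^k v = 0 for every generalised eigenvector v of λ).

  λ = 6: largest Jordan block has size 2, contributing (x − 6)^2

So m_A(x) = (x - 6)^2 = x^2 - 12*x + 36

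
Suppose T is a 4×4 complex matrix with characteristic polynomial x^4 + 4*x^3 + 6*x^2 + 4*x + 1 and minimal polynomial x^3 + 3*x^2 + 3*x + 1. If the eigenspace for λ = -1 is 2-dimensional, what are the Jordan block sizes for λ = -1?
Block sizes for λ = -1: [3, 1]

Step 1 — from the characteristic polynomial, algebraic multiplicity of λ = -1 is 4. From dim ker(T − (-1)·I) = 2, there are exactly 2 Jordan blocks for λ = -1.
Step 2 — from the minimal polynomial, the factor (x + 1)^3 tells us the largest block for λ = -1 has size 3.
Step 3 — with total size 4, 2 blocks, and largest block 3, the block sizes (in nonincreasing order) are [3, 1].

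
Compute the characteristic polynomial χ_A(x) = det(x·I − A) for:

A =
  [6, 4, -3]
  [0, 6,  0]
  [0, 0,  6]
x^3 - 18*x^2 + 108*x - 216

Expanding det(x·I − A) (e.g. by cofactor expansion or by noting that A is similar to its Jordan form J, which has the same characteristic polynomial as A) gives
  χ_A(x) = x^3 - 18*x^2 + 108*x - 216
which factors as (x - 6)^3. The eigenvalues (with algebraic multiplicities) are λ = 6 with multiplicity 3.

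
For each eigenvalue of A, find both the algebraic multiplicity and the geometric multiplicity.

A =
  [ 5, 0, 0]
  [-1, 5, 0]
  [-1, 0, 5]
λ = 5: alg = 3, geom = 2

Step 1 — factor the characteristic polynomial to read off the algebraic multiplicities:
  χ_A(x) = (x - 5)^3

Step 2 — compute geometric multiplicities via the rank-nullity identity g(λ) = n − rank(A − λI):
  rank(A − (5)·I) = 1, so dim ker(A − (5)·I) = n − 1 = 2

Summary:
  λ = 5: algebraic multiplicity = 3, geometric multiplicity = 2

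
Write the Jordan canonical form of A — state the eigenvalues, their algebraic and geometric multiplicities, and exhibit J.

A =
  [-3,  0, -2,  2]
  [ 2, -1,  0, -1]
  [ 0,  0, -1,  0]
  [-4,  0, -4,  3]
J_2(-1) ⊕ J_1(-1) ⊕ J_1(1)

The characteristic polynomial is
  det(x·I − A) = x^4 + 2*x^3 - 2*x - 1 = (x - 1)*(x + 1)^3

Eigenvalues and multiplicities (the geometric multiplicity of λ is n − rank(A − λI), which equals the number of Jordan blocks for λ):
  λ = -1: algebraic multiplicity = 3, geometric multiplicity = 2
  λ = 1: algebraic multiplicity = 1, geometric multiplicity = 1

Determining the block sizes for each eigenvalue:
  λ = -1: 2 blocks summing to 3 forces exactly one block of size 2 and the rest size 1 → block sizes [2, 1]
  λ = 1: one block (gm = 1), so the single block has size am = 1 → block sizes [1]

Assembling the blocks gives a Jordan form
J =
  [-1,  1,  0, 0]
  [ 0, -1,  0, 0]
  [ 0,  0, -1, 0]
  [ 0,  0,  0, 1]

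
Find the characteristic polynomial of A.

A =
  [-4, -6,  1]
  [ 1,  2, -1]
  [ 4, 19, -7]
x^3 + 9*x^2 + 27*x + 27

Expanding det(x·I − A) (e.g. by cofactor expansion or by noting that A is similar to its Jordan form J, which has the same characteristic polynomial as A) gives
  χ_A(x) = x^3 + 9*x^2 + 27*x + 27
which factors as (x + 3)^3. The eigenvalues (with algebraic multiplicities) are λ = -3 with multiplicity 3.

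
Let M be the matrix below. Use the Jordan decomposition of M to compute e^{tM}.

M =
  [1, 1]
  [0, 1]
e^{tM} =
  [exp(t), t*exp(t)]
  [0, exp(t)]

Strategy: write M = P · J · P⁻¹ where J is a Jordan canonical form, so e^{tM} = P · e^{tJ} · P⁻¹, and e^{tJ} can be computed block-by-block.

M has Jordan form
J =
  [1, 1]
  [0, 1]
(up to reordering of blocks).

Per-block formulas:
  For a 2×2 Jordan block J_2(1): exp(t · J_2(1)) = e^(1t)·(I + t·N), where N is the 2×2 nilpotent shift.

After assembling e^{tJ} and conjugating by P, we get:

e^{tM} =
  [exp(t), t*exp(t)]
  [0, exp(t)]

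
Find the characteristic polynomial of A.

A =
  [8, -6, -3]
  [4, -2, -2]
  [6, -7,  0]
x^3 - 6*x^2 + 12*x - 8

Expanding det(x·I − A) (e.g. by cofactor expansion or by noting that A is similar to its Jordan form J, which has the same characteristic polynomial as A) gives
  χ_A(x) = x^3 - 6*x^2 + 12*x - 8
which factors as (x - 2)^3. The eigenvalues (with algebraic multiplicities) are λ = 2 with multiplicity 3.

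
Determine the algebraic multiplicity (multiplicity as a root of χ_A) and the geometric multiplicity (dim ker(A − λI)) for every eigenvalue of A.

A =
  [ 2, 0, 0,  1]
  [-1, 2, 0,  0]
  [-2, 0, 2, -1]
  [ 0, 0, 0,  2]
λ = 2: alg = 4, geom = 2

Step 1 — factor the characteristic polynomial to read off the algebraic multiplicities:
  χ_A(x) = (x - 2)^4

Step 2 — compute geometric multiplicities via the rank-nullity identity g(λ) = n − rank(A − λI):
  rank(A − (2)·I) = 2, so dim ker(A − (2)·I) = n − 2 = 2

Summary:
  λ = 2: algebraic multiplicity = 4, geometric multiplicity = 2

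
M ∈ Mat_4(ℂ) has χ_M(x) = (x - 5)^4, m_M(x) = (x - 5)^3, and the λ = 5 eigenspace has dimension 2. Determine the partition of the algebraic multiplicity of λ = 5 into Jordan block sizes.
Block sizes for λ = 5: [3, 1]

Step 1 — from the characteristic polynomial, algebraic multiplicity of λ = 5 is 4. From dim ker(M − (5)·I) = 2, there are exactly 2 Jordan blocks for λ = 5.
Step 2 — from the minimal polynomial, the factor (x − 5)^3 tells us the largest block for λ = 5 has size 3.
Step 3 — with total size 4, 2 blocks, and largest block 3, the block sizes (in nonincreasing order) are [3, 1].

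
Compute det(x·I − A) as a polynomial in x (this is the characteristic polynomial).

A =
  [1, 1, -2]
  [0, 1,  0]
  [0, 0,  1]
x^3 - 3*x^2 + 3*x - 1

Expanding det(x·I − A) (e.g. by cofactor expansion or by noting that A is similar to its Jordan form J, which has the same characteristic polynomial as A) gives
  χ_A(x) = x^3 - 3*x^2 + 3*x - 1
which factors as (x - 1)^3. The eigenvalues (with algebraic multiplicities) are λ = 1 with multiplicity 3.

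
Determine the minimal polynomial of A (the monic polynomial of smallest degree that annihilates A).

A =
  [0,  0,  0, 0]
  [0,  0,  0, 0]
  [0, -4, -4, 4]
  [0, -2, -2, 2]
x^2 + 2*x

The characteristic polynomial is χ_A(x) = x^3*(x + 2), so the eigenvalues are known. The minimal polynomial is
  m_A(x) = Π_λ (x − λ)^{k_λ}
where k_λ is the size of the *largest* Jordan block for λ (equivalently, the smallest k with (A − λI)^k v = 0 for every generalised eigenvector v of λ).

  λ = -2: largest Jordan block has size 1, contributing (x + 2)
  λ = 0: largest Jordan block has size 1, contributing (x − 0)

So m_A(x) = x*(x + 2) = x^2 + 2*x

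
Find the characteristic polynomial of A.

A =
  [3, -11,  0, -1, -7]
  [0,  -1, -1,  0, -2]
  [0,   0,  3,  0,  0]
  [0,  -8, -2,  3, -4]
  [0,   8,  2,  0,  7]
x^5 - 15*x^4 + 90*x^3 - 270*x^2 + 405*x - 243

Expanding det(x·I − A) (e.g. by cofactor expansion or by noting that A is similar to its Jordan form J, which has the same characteristic polynomial as A) gives
  χ_A(x) = x^5 - 15*x^4 + 90*x^3 - 270*x^2 + 405*x - 243
which factors as (x - 3)^5. The eigenvalues (with algebraic multiplicities) are λ = 3 with multiplicity 5.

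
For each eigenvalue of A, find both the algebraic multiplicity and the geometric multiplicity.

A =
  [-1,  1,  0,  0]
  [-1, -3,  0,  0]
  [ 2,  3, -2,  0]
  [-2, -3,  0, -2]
λ = -2: alg = 4, geom = 2

Step 1 — factor the characteristic polynomial to read off the algebraic multiplicities:
  χ_A(x) = (x + 2)^4

Step 2 — compute geometric multiplicities via the rank-nullity identity g(λ) = n − rank(A − λI):
  rank(A − (-2)·I) = 2, so dim ker(A − (-2)·I) = n − 2 = 2

Summary:
  λ = -2: algebraic multiplicity = 4, geometric multiplicity = 2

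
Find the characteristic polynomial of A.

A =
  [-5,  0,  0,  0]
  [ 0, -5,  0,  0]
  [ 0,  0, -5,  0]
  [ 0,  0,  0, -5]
x^4 + 20*x^3 + 150*x^2 + 500*x + 625

Expanding det(x·I − A) (e.g. by cofactor expansion or by noting that A is similar to its Jordan form J, which has the same characteristic polynomial as A) gives
  χ_A(x) = x^4 + 20*x^3 + 150*x^2 + 500*x + 625
which factors as (x + 5)^4. The eigenvalues (with algebraic multiplicities) are λ = -5 with multiplicity 4.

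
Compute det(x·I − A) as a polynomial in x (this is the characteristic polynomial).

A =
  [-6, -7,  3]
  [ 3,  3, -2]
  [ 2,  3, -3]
x^3 + 6*x^2 + 12*x + 8

Expanding det(x·I − A) (e.g. by cofactor expansion or by noting that A is similar to its Jordan form J, which has the same characteristic polynomial as A) gives
  χ_A(x) = x^3 + 6*x^2 + 12*x + 8
which factors as (x + 2)^3. The eigenvalues (with algebraic multiplicities) are λ = -2 with multiplicity 3.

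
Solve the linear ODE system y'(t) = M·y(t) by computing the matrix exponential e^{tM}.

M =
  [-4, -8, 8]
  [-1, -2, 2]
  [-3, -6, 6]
e^{tM} =
  [1 - 4*t, -8*t, 8*t]
  [-t, 1 - 2*t, 2*t]
  [-3*t, -6*t, 6*t + 1]

Strategy: write M = P · J · P⁻¹ where J is a Jordan canonical form, so e^{tM} = P · e^{tJ} · P⁻¹, and e^{tJ} can be computed block-by-block.

M has Jordan form
J =
  [0, 1, 0]
  [0, 0, 0]
  [0, 0, 0]
(up to reordering of blocks).

Per-block formulas:
  For a 2×2 Jordan block J_2(0): exp(t · J_2(0)) = e^(0t)·(I + t·N), where N is the 2×2 nilpotent shift.
  For a 1×1 block at λ = 0: exp(t · [0]) = [e^(0t)].

After assembling e^{tJ} and conjugating by P, we get:

e^{tM} =
  [1 - 4*t, -8*t, 8*t]
  [-t, 1 - 2*t, 2*t]
  [-3*t, -6*t, 6*t + 1]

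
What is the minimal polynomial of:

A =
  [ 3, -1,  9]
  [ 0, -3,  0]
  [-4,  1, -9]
x^3 + 9*x^2 + 27*x + 27

The characteristic polynomial is χ_A(x) = (x + 3)^3, so the eigenvalues are known. The minimal polynomial is
  m_A(x) = Π_λ (x − λ)^{k_λ}
where k_λ is the size of the *largest* Jordan block for λ (equivalently, the smallest k with (A − λI)^k v = 0 for every generalised eigenvector v of λ).

  λ = -3: largest Jordan block has size 3, contributing (x + 3)^3

So m_A(x) = (x + 3)^3 = x^3 + 9*x^2 + 27*x + 27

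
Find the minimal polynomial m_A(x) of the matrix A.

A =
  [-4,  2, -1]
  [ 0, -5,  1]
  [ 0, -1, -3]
x^3 + 12*x^2 + 48*x + 64

The characteristic polynomial is χ_A(x) = (x + 4)^3, so the eigenvalues are known. The minimal polynomial is
  m_A(x) = Π_λ (x − λ)^{k_λ}
where k_λ is the size of the *largest* Jordan block for λ (equivalently, the smallest k with (A − λI)^k v = 0 for every generalised eigenvector v of λ).

  λ = -4: largest Jordan block has size 3, contributing (x + 4)^3

So m_A(x) = (x + 4)^3 = x^3 + 12*x^2 + 48*x + 64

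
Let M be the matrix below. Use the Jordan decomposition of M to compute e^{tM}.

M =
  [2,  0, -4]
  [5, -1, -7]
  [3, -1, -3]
e^{tM} =
  [-2*t + 3 - 2*exp(-2*t), 2*t - 1 + exp(-2*t), -2*t - 1 + exp(-2*t)]
  [-3*t + 4 - 4*exp(-2*t), 3*t - 1 + 2*exp(-2*t), -3*t - 2 + 2*exp(-2*t)]
  [-t + 2 - 2*exp(-2*t), t - 1 + exp(-2*t), -t + exp(-2*t)]

Strategy: write M = P · J · P⁻¹ where J is a Jordan canonical form, so e^{tM} = P · e^{tJ} · P⁻¹, and e^{tJ} can be computed block-by-block.

M has Jordan form
J =
  [-2, 0, 0]
  [ 0, 0, 1]
  [ 0, 0, 0]
(up to reordering of blocks).

Per-block formulas:
  For a 1×1 block at λ = -2: exp(t · [-2]) = [e^(-2t)].
  For a 2×2 Jordan block J_2(0): exp(t · J_2(0)) = e^(0t)·(I + t·N), where N is the 2×2 nilpotent shift.

After assembling e^{tJ} and conjugating by P, we get:

e^{tM} =
  [-2*t + 3 - 2*exp(-2*t), 2*t - 1 + exp(-2*t), -2*t - 1 + exp(-2*t)]
  [-3*t + 4 - 4*exp(-2*t), 3*t - 1 + 2*exp(-2*t), -3*t - 2 + 2*exp(-2*t)]
  [-t + 2 - 2*exp(-2*t), t - 1 + exp(-2*t), -t + exp(-2*t)]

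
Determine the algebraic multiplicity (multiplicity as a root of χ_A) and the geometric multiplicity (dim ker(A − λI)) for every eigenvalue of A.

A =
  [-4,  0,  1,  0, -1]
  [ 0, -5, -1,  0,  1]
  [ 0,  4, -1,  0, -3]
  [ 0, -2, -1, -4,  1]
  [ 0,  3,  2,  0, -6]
λ = -4: alg = 5, geom = 3

Step 1 — factor the characteristic polynomial to read off the algebraic multiplicities:
  χ_A(x) = (x + 4)^5

Step 2 — compute geometric multiplicities via the rank-nullity identity g(λ) = n − rank(A − λI):
  rank(A − (-4)·I) = 2, so dim ker(A − (-4)·I) = n − 2 = 3

Summary:
  λ = -4: algebraic multiplicity = 5, geometric multiplicity = 3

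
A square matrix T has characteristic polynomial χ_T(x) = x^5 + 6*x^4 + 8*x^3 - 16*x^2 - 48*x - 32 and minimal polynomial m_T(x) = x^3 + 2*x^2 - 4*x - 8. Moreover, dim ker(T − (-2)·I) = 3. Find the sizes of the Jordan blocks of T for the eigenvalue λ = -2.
Block sizes for λ = -2: [2, 1, 1]

Step 1 — from the characteristic polynomial, algebraic multiplicity of λ = -2 is 4. From dim ker(T − (-2)·I) = 3, there are exactly 3 Jordan blocks for λ = -2.
Step 2 — from the minimal polynomial, the factor (x + 2)^2 tells us the largest block for λ = -2 has size 2.
Step 3 — with total size 4, 3 blocks, and largest block 2, the block sizes (in nonincreasing order) are [2, 1, 1].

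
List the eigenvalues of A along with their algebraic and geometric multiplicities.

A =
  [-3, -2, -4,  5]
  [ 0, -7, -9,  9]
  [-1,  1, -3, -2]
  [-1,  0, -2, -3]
λ = -4: alg = 4, geom = 2

Step 1 — factor the characteristic polynomial to read off the algebraic multiplicities:
  χ_A(x) = (x + 4)^4

Step 2 — compute geometric multiplicities via the rank-nullity identity g(λ) = n − rank(A − λI):
  rank(A − (-4)·I) = 2, so dim ker(A − (-4)·I) = n − 2 = 2

Summary:
  λ = -4: algebraic multiplicity = 4, geometric multiplicity = 2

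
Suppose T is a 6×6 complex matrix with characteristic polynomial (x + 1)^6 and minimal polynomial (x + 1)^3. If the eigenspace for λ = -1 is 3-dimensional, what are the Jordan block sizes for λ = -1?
Block sizes for λ = -1: [3, 2, 1]

Step 1 — from the characteristic polynomial, algebraic multiplicity of λ = -1 is 6. From dim ker(T − (-1)·I) = 3, there are exactly 3 Jordan blocks for λ = -1.
Step 2 — from the minimal polynomial, the factor (x + 1)^3 tells us the largest block for λ = -1 has size 3.
Step 3 — with total size 6, 3 blocks, and largest block 3, the block sizes (in nonincreasing order) are [3, 2, 1].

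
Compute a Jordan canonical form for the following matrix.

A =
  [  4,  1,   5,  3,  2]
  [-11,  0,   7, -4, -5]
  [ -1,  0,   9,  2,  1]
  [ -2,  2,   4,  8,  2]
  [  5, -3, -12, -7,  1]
J_2(2) ⊕ J_2(6) ⊕ J_1(6)

The characteristic polynomial is
  det(x·I − A) = x^5 - 22*x^4 + 184*x^3 - 720*x^2 + 1296*x - 864 = (x - 6)^3*(x - 2)^2

Eigenvalues and multiplicities (the geometric multiplicity of λ is n − rank(A − λI), which equals the number of Jordan blocks for λ):
  λ = 2: algebraic multiplicity = 2, geometric multiplicity = 1
  λ = 6: algebraic multiplicity = 3, geometric multiplicity = 2

Determining the block sizes for each eigenvalue:
  λ = 2: one block (gm = 1), so the single block has size am = 2 → block sizes [2]
  λ = 6: 2 blocks summing to 3 forces exactly one block of size 2 and the rest size 1 → block sizes [2, 1]

Assembling the blocks gives a Jordan form
J =
  [2, 1, 0, 0, 0]
  [0, 2, 0, 0, 0]
  [0, 0, 6, 1, 0]
  [0, 0, 0, 6, 0]
  [0, 0, 0, 0, 6]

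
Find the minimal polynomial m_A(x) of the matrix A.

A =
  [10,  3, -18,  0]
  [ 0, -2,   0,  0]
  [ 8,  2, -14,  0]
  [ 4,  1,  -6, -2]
x^2 + 4*x + 4

The characteristic polynomial is χ_A(x) = (x + 2)^4, so the eigenvalues are known. The minimal polynomial is
  m_A(x) = Π_λ (x − λ)^{k_λ}
where k_λ is the size of the *largest* Jordan block for λ (equivalently, the smallest k with (A − λI)^k v = 0 for every generalised eigenvector v of λ).

  λ = -2: largest Jordan block has size 2, contributing (x + 2)^2

So m_A(x) = (x + 2)^2 = x^2 + 4*x + 4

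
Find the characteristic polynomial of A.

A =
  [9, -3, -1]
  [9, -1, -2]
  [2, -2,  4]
x^3 - 12*x^2 + 48*x - 64

Expanding det(x·I − A) (e.g. by cofactor expansion or by noting that A is similar to its Jordan form J, which has the same characteristic polynomial as A) gives
  χ_A(x) = x^3 - 12*x^2 + 48*x - 64
which factors as (x - 4)^3. The eigenvalues (with algebraic multiplicities) are λ = 4 with multiplicity 3.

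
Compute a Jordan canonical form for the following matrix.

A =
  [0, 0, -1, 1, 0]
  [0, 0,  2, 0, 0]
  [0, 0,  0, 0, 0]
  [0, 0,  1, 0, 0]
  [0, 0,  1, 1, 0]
J_3(0) ⊕ J_1(0) ⊕ J_1(0)

The characteristic polynomial is
  det(x·I − A) = x^5

Eigenvalues and multiplicities (the geometric multiplicity of λ is n − rank(A − λI), which equals the number of Jordan blocks for λ):
  λ = 0: algebraic multiplicity = 5, geometric multiplicity = 3

Determining the block sizes for each eigenvalue:
  λ = 0: with am = 5 and gm = 3, the partition is not yet determined (e.g. several partitions of 5 into 3 parts exist). Let N = A − (0)·I. Computing rank(N^1) = 2, rank(N^2) = 1, rank(N^3) = 0; the number of blocks of size ≥ j is rank(N^{j−1}) − rank(N^j), giving [3, 1, 1]. So we have 1 block(s) of size 3, 2 block(s) of size 1 → block sizes [3, 1, 1]

Assembling the blocks gives a Jordan form
J =
  [0, 1, 0, 0, 0]
  [0, 0, 1, 0, 0]
  [0, 0, 0, 0, 0]
  [0, 0, 0, 0, 0]
  [0, 0, 0, 0, 0]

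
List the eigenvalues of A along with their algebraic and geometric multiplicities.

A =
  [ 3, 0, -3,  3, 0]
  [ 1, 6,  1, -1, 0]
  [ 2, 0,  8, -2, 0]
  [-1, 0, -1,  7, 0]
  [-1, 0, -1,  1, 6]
λ = 6: alg = 5, geom = 4

Step 1 — factor the characteristic polynomial to read off the algebraic multiplicities:
  χ_A(x) = (x - 6)^5

Step 2 — compute geometric multiplicities via the rank-nullity identity g(λ) = n − rank(A − λI):
  rank(A − (6)·I) = 1, so dim ker(A − (6)·I) = n − 1 = 4

Summary:
  λ = 6: algebraic multiplicity = 5, geometric multiplicity = 4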